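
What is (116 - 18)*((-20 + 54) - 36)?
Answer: -196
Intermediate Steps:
(116 - 18)*((-20 + 54) - 36) = 98*(34 - 36) = 98*(-2) = -196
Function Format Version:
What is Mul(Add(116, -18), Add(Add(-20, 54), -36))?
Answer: -196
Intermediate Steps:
Mul(Add(116, -18), Add(Add(-20, 54), -36)) = Mul(98, Add(34, -36)) = Mul(98, -2) = -196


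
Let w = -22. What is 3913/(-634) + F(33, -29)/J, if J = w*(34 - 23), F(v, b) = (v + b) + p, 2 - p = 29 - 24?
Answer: -236895/38357 ≈ -6.1761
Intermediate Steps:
p = -3 (p = 2 - (29 - 24) = 2 - 1*5 = 2 - 5 = -3)
F(v, b) = -3 + b + v (F(v, b) = (v + b) - 3 = (b + v) - 3 = -3 + b + v)
J = -242 (J = -22*(34 - 23) = -22*11 = -242)
3913/(-634) + F(33, -29)/J = 3913/(-634) + (-3 - 29 + 33)/(-242) = 3913*(-1/634) + 1*(-1/242) = -3913/634 - 1/242 = -236895/38357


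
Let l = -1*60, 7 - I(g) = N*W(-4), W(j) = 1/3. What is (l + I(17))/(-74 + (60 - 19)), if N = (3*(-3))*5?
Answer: 38/33 ≈ 1.1515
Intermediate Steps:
W(j) = ⅓
N = -45 (N = -9*5 = -45)
I(g) = 22 (I(g) = 7 - (-45)/3 = 7 - 1*(-15) = 7 + 15 = 22)
l = -60
(l + I(17))/(-74 + (60 - 19)) = (-60 + 22)/(-74 + (60 - 19)) = -38/(-74 + 41) = -38/(-33) = -38*(-1/33) = 38/33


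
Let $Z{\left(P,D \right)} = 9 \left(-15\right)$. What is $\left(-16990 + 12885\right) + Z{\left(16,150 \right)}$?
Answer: $-4240$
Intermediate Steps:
$Z{\left(P,D \right)} = -135$
$\left(-16990 + 12885\right) + Z{\left(16,150 \right)} = \left(-16990 + 12885\right) - 135 = -4105 - 135 = -4240$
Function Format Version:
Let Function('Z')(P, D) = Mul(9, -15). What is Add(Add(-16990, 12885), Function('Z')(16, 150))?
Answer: -4240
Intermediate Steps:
Function('Z')(P, D) = -135
Add(Add(-16990, 12885), Function('Z')(16, 150)) = Add(Add(-16990, 12885), -135) = Add(-4105, -135) = -4240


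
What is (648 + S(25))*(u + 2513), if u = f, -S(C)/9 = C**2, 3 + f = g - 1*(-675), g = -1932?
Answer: -6236181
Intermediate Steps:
f = -1260 (f = -3 + (-1932 - 1*(-675)) = -3 + (-1932 + 675) = -3 - 1257 = -1260)
S(C) = -9*C**2
u = -1260
(648 + S(25))*(u + 2513) = (648 - 9*25**2)*(-1260 + 2513) = (648 - 9*625)*1253 = (648 - 5625)*1253 = -4977*1253 = -6236181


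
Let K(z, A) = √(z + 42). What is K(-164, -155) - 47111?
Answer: -47111 + I*√122 ≈ -47111.0 + 11.045*I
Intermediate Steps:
K(z, A) = √(42 + z)
K(-164, -155) - 47111 = √(42 - 164) - 47111 = √(-122) - 47111 = I*√122 - 47111 = -47111 + I*√122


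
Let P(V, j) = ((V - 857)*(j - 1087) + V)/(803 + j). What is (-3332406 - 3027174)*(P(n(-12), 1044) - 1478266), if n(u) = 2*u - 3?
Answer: 17363684122006860/1847 ≈ 9.4010e+12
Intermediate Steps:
n(u) = -3 + 2*u
P(V, j) = (V + (-1087 + j)*(-857 + V))/(803 + j) (P(V, j) = ((-857 + V)*(-1087 + j) + V)/(803 + j) = ((-1087 + j)*(-857 + V) + V)/(803 + j) = (V + (-1087 + j)*(-857 + V))/(803 + j))
(-3332406 - 3027174)*(P(n(-12), 1044) - 1478266) = (-3332406 - 3027174)*((931559 - 1086*(-3 + 2*(-12)) - 857*1044 + (-3 + 2*(-12))*1044)/(803 + 1044) - 1478266) = -6359580*((931559 - 1086*(-3 - 24) - 894708 + (-3 - 24)*1044)/1847 - 1478266) = -6359580*((931559 - 1086*(-27) - 894708 - 27*1044)/1847 - 1478266) = -6359580*((931559 + 29322 - 894708 - 28188)/1847 - 1478266) = -6359580*((1/1847)*37985 - 1478266) = -6359580*(37985/1847 - 1478266) = -6359580*(-2730319317/1847) = 17363684122006860/1847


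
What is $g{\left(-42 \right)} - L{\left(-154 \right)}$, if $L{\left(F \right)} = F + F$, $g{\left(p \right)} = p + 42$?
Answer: $308$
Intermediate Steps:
$g{\left(p \right)} = 42 + p$
$L{\left(F \right)} = 2 F$
$g{\left(-42 \right)} - L{\left(-154 \right)} = \left(42 - 42\right) - 2 \left(-154\right) = 0 - -308 = 0 + 308 = 308$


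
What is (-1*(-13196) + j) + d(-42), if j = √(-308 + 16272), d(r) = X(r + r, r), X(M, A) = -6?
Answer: 13190 + 2*√3991 ≈ 13316.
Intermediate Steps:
d(r) = -6
j = 2*√3991 (j = √15964 = 2*√3991 ≈ 126.35)
(-1*(-13196) + j) + d(-42) = (-1*(-13196) + 2*√3991) - 6 = (13196 + 2*√3991) - 6 = 13190 + 2*√3991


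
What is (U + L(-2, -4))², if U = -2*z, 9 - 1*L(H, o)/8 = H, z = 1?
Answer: 7396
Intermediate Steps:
L(H, o) = 72 - 8*H
U = -2 (U = -2*1 = -2)
(U + L(-2, -4))² = (-2 + (72 - 8*(-2)))² = (-2 + (72 + 16))² = (-2 + 88)² = 86² = 7396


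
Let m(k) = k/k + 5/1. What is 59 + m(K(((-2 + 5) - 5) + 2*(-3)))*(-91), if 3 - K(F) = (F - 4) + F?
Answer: -487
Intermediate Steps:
K(F) = 7 - 2*F (K(F) = 3 - ((F - 4) + F) = 3 - ((-4 + F) + F) = 3 - (-4 + 2*F) = 3 + (4 - 2*F) = 7 - 2*F)
m(k) = 6 (m(k) = 1 + 5*1 = 1 + 5 = 6)
59 + m(K(((-2 + 5) - 5) + 2*(-3)))*(-91) = 59 + 6*(-91) = 59 - 546 = -487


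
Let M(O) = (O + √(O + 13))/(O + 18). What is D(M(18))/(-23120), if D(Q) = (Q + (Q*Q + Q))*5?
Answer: -1651/5992704 - √31/55488 ≈ -0.00037584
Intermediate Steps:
M(O) = (O + √(13 + O))/(18 + O)
D(Q) = 5*Q² + 10*Q (D(Q) = (Q + (Q² + Q))*5 = (Q + (Q + Q²))*5 = (Q² + 2*Q)*5 = 5*Q² + 10*Q)
D(M(18))/(-23120) = (5*((18 + √(13 + 18))/(18 + 18))*(2 + (18 + √(13 + 18))/(18 + 18)))/(-23120) = (5*((18 + √31)/36)*(2 + (18 + √31)/36))*(-1/23120) = (5*(½ + √31/36)*(2 + (½ + √31/36)))*(-1/23120) = (5*(½ + √31/36)*(5/2 + √31/36))*(-1/23120) = -(½ + √31/36)*(5/2 + √31/36)/4624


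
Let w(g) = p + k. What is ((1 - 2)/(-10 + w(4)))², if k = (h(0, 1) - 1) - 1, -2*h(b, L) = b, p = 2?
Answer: 1/100 ≈ 0.010000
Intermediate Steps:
h(b, L) = -b/2
k = -2 (k = (-½*0 - 1) - 1 = (0 - 1) - 1 = -1 - 1 = -2)
w(g) = 0 (w(g) = 2 - 2 = 0)
((1 - 2)/(-10 + w(4)))² = ((1 - 2)/(-10 + 0))² = (-1/(-10))² = (-1*(-⅒))² = (⅒)² = 1/100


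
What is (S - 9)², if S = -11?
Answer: 400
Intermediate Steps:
(S - 9)² = (-11 - 9)² = (-20)² = 400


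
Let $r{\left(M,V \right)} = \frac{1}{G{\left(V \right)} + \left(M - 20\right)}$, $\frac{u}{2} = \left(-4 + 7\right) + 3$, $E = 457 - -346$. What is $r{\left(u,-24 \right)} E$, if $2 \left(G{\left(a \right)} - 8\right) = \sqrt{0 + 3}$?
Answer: $\frac{1606 \sqrt{3}}{3} \approx 927.22$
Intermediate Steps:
$G{\left(a \right)} = 8 + \frac{\sqrt{3}}{2}$ ($G{\left(a \right)} = 8 + \frac{\sqrt{0 + 3}}{2} = 8 + \frac{\sqrt{3}}{2}$)
$E = 803$ ($E = 457 + 346 = 803$)
$u = 12$ ($u = 2 \left(\left(-4 + 7\right) + 3\right) = 2 \left(3 + 3\right) = 2 \cdot 6 = 12$)
$r{\left(M,V \right)} = \frac{1}{-12 + M + \frac{\sqrt{3}}{2}}$ ($r{\left(M,V \right)} = \frac{1}{\left(8 + \frac{\sqrt{3}}{2}\right) + \left(M - 20\right)} = \frac{1}{\left(8 + \frac{\sqrt{3}}{2}\right) + \left(-20 + M\right)} = \frac{1}{-12 + M + \frac{\sqrt{3}}{2}}$)
$r{\left(u,-24 \right)} E = \frac{2}{-24 + \sqrt{3} + 2 \cdot 12} \cdot 803 = \frac{2}{-24 + \sqrt{3} + 24} \cdot 803 = \frac{2}{\sqrt{3}} \cdot 803 = 2 \frac{\sqrt{3}}{3} \cdot 803 = \frac{2 \sqrt{3}}{3} \cdot 803 = \frac{1606 \sqrt{3}}{3}$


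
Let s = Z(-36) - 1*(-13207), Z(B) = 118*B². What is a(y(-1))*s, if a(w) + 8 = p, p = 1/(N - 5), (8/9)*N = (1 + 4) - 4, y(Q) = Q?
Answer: -42530560/31 ≈ -1.3720e+6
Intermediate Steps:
N = 9/8 (N = 9*((1 + 4) - 4)/8 = 9*(5 - 4)/8 = (9/8)*1 = 9/8 ≈ 1.1250)
s = 166135 (s = 118*(-36)² - 1*(-13207) = 118*1296 + 13207 = 152928 + 13207 = 166135)
p = -8/31 (p = 1/(9/8 - 5) = 1/(-31/8) = -8/31 ≈ -0.25806)
a(w) = -256/31 (a(w) = -8 - 8/31 = -256/31)
a(y(-1))*s = -256/31*166135 = -42530560/31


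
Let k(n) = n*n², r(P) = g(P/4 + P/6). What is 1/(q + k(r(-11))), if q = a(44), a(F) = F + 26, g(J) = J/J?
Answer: 1/71 ≈ 0.014085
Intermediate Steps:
g(J) = 1
r(P) = 1
k(n) = n³
a(F) = 26 + F
q = 70 (q = 26 + 44 = 70)
1/(q + k(r(-11))) = 1/(70 + 1³) = 1/(70 + 1) = 1/71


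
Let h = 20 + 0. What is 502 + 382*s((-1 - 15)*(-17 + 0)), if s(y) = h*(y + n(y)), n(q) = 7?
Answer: 2132062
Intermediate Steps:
h = 20
s(y) = 140 + 20*y (s(y) = 20*(y + 7) = 20*(7 + y) = 140 + 20*y)
502 + 382*s((-1 - 15)*(-17 + 0)) = 502 + 382*(140 + 20*((-1 - 15)*(-17 + 0))) = 502 + 382*(140 + 20*(-16*(-17))) = 502 + 382*(140 + 20*272) = 502 + 382*(140 + 5440) = 502 + 382*5580 = 502 + 2131560 = 2132062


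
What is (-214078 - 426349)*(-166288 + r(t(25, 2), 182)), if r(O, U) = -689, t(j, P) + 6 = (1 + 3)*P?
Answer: 106936579179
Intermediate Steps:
t(j, P) = -6 + 4*P (t(j, P) = -6 + (1 + 3)*P = -6 + 4*P)
(-214078 - 426349)*(-166288 + r(t(25, 2), 182)) = (-214078 - 426349)*(-166288 - 689) = -640427*(-166977) = 106936579179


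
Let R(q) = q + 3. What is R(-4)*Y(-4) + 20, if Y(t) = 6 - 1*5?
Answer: 19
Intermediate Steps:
Y(t) = 1 (Y(t) = 6 - 5 = 1)
R(q) = 3 + q
R(-4)*Y(-4) + 20 = (3 - 4)*1 + 20 = -1*1 + 20 = -1 + 20 = 19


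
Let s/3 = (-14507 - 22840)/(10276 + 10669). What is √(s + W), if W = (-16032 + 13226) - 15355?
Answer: I*√2289414170/355 ≈ 134.78*I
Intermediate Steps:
W = -18161 (W = -2806 - 15355 = -18161)
s = -1899/355 (s = 3*((-14507 - 22840)/(10276 + 10669)) = 3*(-37347/20945) = 3*(-37347*1/20945) = 3*(-633/355) = -1899/355 ≈ -5.3493)
√(s + W) = √(-1899/355 - 18161) = √(-6449054/355) = I*√2289414170/355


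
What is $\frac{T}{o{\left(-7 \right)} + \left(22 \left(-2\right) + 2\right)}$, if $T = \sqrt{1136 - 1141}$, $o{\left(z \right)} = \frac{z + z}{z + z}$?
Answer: $- \frac{i \sqrt{5}}{41} \approx - 0.054538 i$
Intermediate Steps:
$o{\left(z \right)} = 1$ ($o{\left(z \right)} = \frac{2 z}{2 z} = 2 z \frac{1}{2 z} = 1$)
$T = i \sqrt{5}$ ($T = \sqrt{-5} = i \sqrt{5} \approx 2.2361 i$)
$\frac{T}{o{\left(-7 \right)} + \left(22 \left(-2\right) + 2\right)} = \frac{i \sqrt{5}}{1 + \left(22 \left(-2\right) + 2\right)} = \frac{i \sqrt{5}}{1 + \left(-44 + 2\right)} = \frac{i \sqrt{5}}{1 - 42} = \frac{i \sqrt{5}}{-41} = i \sqrt{5} \left(- \frac{1}{41}\right) = - \frac{i \sqrt{5}}{41}$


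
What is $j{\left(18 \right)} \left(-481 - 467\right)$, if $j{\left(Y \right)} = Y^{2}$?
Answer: $-307152$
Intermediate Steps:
$j{\left(18 \right)} \left(-481 - 467\right) = 18^{2} \left(-481 - 467\right) = 324 \left(-948\right) = -307152$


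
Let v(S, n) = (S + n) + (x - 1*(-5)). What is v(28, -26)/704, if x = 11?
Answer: 9/352 ≈ 0.025568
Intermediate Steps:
v(S, n) = 16 + S + n (v(S, n) = (S + n) + (11 - 1*(-5)) = (S + n) + (11 + 5) = (S + n) + 16 = 16 + S + n)
v(28, -26)/704 = (16 + 28 - 26)/704 = 18*(1/704) = 9/352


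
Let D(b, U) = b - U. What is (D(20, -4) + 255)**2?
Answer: 77841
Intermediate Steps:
(D(20, -4) + 255)**2 = ((20 - 1*(-4)) + 255)**2 = ((20 + 4) + 255)**2 = (24 + 255)**2 = 279**2 = 77841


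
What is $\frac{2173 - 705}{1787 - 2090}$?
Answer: $- \frac{1468}{303} \approx -4.8449$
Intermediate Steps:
$\frac{2173 - 705}{1787 - 2090} = \frac{1468}{-303} = 1468 \left(- \frac{1}{303}\right) = - \frac{1468}{303}$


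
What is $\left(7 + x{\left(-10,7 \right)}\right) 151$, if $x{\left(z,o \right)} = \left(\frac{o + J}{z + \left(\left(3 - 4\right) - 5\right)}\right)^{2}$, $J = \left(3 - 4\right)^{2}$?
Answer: $\frac{4379}{4} \approx 1094.8$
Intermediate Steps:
$J = 1$ ($J = \left(-1\right)^{2} = 1$)
$x{\left(z,o \right)} = \frac{\left(1 + o\right)^{2}}{\left(-6 + z\right)^{2}}$ ($x{\left(z,o \right)} = \left(\frac{o + 1}{z + \left(\left(3 - 4\right) - 5\right)}\right)^{2} = \left(\frac{1 + o}{z - 6}\right)^{2} = \left(\frac{1 + o}{-6 + z}\right)^{2} = \frac{\left(1 + o\right)^{2}}{\left(-6 + z\right)^{2}}$)
$\left(7 + x{\left(-10,7 \right)}\right) 151 = \left(7 + \frac{\left(1 + 7\right)^{2}}{\left(-6 - 10\right)^{2}}\right) 151 = \left(7 + \frac{8^{2}}{256}\right) 151 = \left(7 + 64 \cdot \frac{1}{256}\right) 151 = \left(7 + \frac{1}{4}\right) 151 = \frac{29}{4} \cdot 151 = \frac{4379}{4}$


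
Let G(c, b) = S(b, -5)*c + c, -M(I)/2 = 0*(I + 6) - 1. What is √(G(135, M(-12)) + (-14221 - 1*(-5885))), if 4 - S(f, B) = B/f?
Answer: I*√29294/2 ≈ 85.577*I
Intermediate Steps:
S(f, B) = 4 - B/f
M(I) = 2 (M(I) = -2*(0*(I + 6) - 1) = -2*(0*(6 + I) - 1) = -2*(0 - 1) = -2*(-1) = 2)
G(c, b) = c + c*(4 + 5/b) (G(c, b) = (4 - 1*(-5)/b)*c + c = (4 + 5/b)*c + c = c*(4 + 5/b) + c = c + c*(4 + 5/b))
√(G(135, M(-12)) + (-14221 - 1*(-5885))) = √(5*135*(1 + 2)/2 + (-14221 - 1*(-5885))) = √(5*135*(½)*3 + (-14221 + 5885)) = √(2025/2 - 8336) = √(-14647/2) = I*√29294/2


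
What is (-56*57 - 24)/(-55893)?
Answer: 1072/18631 ≈ 0.057539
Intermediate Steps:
(-56*57 - 24)/(-55893) = (-3192 - 24)*(-1/55893) = -3216*(-1/55893) = 1072/18631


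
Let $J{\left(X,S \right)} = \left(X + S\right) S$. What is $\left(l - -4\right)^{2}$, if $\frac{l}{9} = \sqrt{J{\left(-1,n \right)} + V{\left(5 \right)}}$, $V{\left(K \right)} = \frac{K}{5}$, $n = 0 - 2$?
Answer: $583 + 72 \sqrt{7} \approx 773.49$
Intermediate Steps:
$n = -2$
$J{\left(X,S \right)} = S \left(S + X\right)$ ($J{\left(X,S \right)} = \left(S + X\right) S = S \left(S + X\right)$)
$V{\left(K \right)} = \frac{K}{5}$ ($V{\left(K \right)} = K \frac{1}{5} = \frac{K}{5}$)
$l = 9 \sqrt{7}$ ($l = 9 \sqrt{- 2 \left(-2 - 1\right) + \frac{1}{5} \cdot 5} = 9 \sqrt{\left(-2\right) \left(-3\right) + 1} = 9 \sqrt{6 + 1} = 9 \sqrt{7} \approx 23.812$)
$\left(l - -4\right)^{2} = \left(9 \sqrt{7} - -4\right)^{2} = \left(9 \sqrt{7} + 4\right)^{2} = \left(4 + 9 \sqrt{7}\right)^{2}$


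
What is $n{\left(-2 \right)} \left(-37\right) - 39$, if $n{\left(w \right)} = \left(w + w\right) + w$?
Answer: $183$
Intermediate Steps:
$n{\left(w \right)} = 3 w$ ($n{\left(w \right)} = 2 w + w = 3 w$)
$n{\left(-2 \right)} \left(-37\right) - 39 = 3 \left(-2\right) \left(-37\right) - 39 = \left(-6\right) \left(-37\right) - 39 = 222 - 39 = 183$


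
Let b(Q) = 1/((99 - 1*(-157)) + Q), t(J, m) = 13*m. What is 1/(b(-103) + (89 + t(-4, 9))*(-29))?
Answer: -153/914021 ≈ -0.00016739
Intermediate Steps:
b(Q) = 1/(256 + Q) (b(Q) = 1/((99 + 157) + Q) = 1/(256 + Q))
1/(b(-103) + (89 + t(-4, 9))*(-29)) = 1/(1/(256 - 103) + (89 + 13*9)*(-29)) = 1/(1/153 + (89 + 117)*(-29)) = 1/(1/153 + 206*(-29)) = 1/(1/153 - 5974) = 1/(-914021/153) = -153/914021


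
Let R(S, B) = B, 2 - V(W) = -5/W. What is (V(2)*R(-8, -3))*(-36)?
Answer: 486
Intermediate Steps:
V(W) = 2 + 5/W (V(W) = 2 - (-5)/W = 2 + 5/W)
(V(2)*R(-8, -3))*(-36) = ((2 + 5/2)*(-3))*(-36) = ((9/2)*(-3))*(-36) = -27/2*(-36) = 486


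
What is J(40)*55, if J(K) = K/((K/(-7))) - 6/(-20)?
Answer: -737/2 ≈ -368.50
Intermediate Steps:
J(K) = -67/10 (J(K) = K/((K*(-1/7))) - 6*(-1/20) = K/((-K/7)) + 3/10 = K*(-7/K) + 3/10 = -7 + 3/10 = -67/10)
J(40)*55 = -67/10*55 = -737/2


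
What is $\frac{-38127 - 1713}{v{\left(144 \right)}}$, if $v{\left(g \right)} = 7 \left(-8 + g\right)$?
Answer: $- \frac{4980}{119} \approx -41.849$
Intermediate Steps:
$v{\left(g \right)} = -56 + 7 g$
$\frac{-38127 - 1713}{v{\left(144 \right)}} = \frac{-38127 - 1713}{-56 + 7 \cdot 144} = \frac{-38127 - 1713}{-56 + 1008} = - \frac{39840}{952} = \left(-39840\right) \frac{1}{952} = - \frac{4980}{119}$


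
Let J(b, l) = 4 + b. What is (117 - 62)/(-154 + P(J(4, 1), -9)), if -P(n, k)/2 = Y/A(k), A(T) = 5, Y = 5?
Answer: -55/156 ≈ -0.35256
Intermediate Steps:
P(n, k) = -2 (P(n, k) = -10/5 = -2*1 = -2)
(117 - 62)/(-154 + P(J(4, 1), -9)) = (117 - 62)/(-154 - 2) = 55/(-156) = 55*(-1/156) = -55/156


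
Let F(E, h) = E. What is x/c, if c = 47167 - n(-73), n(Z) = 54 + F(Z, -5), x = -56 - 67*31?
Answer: -2133/47186 ≈ -0.045204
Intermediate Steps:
x = -2133 (x = -56 - 2077 = -2133)
n(Z) = 54 + Z
c = 47186 (c = 47167 - (54 - 73) = 47167 - 1*(-19) = 47167 + 19 = 47186)
x/c = -2133/47186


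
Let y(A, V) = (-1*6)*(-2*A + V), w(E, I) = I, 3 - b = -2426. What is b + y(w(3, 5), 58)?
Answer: 2141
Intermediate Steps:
b = 2429 (b = 3 - 1*(-2426) = 3 + 2426 = 2429)
y(A, V) = -6*V + 12*A (y(A, V) = -6*(V - 2*A) = -6*V + 12*A)
b + y(w(3, 5), 58) = 2429 + (-6*58 + 12*5) = 2429 + (-348 + 60) = 2429 - 288 = 2141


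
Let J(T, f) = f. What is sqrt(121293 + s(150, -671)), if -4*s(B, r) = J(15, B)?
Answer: sqrt(485022)/2 ≈ 348.22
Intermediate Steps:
s(B, r) = -B/4
sqrt(121293 + s(150, -671)) = sqrt(121293 - 1/4*150) = sqrt(121293 - 75/2) = sqrt(242511/2) = sqrt(485022)/2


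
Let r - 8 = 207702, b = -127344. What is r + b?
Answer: 80366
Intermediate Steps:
r = 207710 (r = 8 + 207702 = 207710)
r + b = 207710 - 127344 = 80366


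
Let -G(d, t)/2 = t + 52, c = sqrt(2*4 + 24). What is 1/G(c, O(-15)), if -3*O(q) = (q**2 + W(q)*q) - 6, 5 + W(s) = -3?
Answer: 1/122 ≈ 0.0081967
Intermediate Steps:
c = 4*sqrt(2) (c = sqrt(8 + 24) = sqrt(32) = 4*sqrt(2) ≈ 5.6569)
W(s) = -8 (W(s) = -5 - 3 = -8)
O(q) = 2 - q**2/3 + 8*q/3 (O(q) = -((q**2 - 8*q) - 6)/3 = -(-6 + q**2 - 8*q)/3 = 2 - q**2/3 + 8*q/3)
G(d, t) = -104 - 2*t (G(d, t) = -2*(t + 52) = -2*(52 + t) = -104 - 2*t)
1/G(c, O(-15)) = 1/(-104 - 2*(2 - 1/3*(-15)**2 + (8/3)*(-15))) = 1/(-104 - 2*(2 - 1/3*225 - 40)) = 1/(-104 - 2*(2 - 75 - 40)) = 1/(-104 - 2*(-113)) = 1/(-104 + 226) = 1/122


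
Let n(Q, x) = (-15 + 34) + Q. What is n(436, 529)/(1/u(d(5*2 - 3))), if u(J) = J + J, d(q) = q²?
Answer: 44590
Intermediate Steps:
n(Q, x) = 19 + Q
u(J) = 2*J
n(436, 529)/(1/u(d(5*2 - 3))) = (19 + 436)/(1/(2*(5*2 - 3)²)) = 455/(1/(2*(10 - 3)²)) = 455/(1/(2*7²)) = 455/(1/(2*49)) = 455/(1/98) = 455*98 = 44590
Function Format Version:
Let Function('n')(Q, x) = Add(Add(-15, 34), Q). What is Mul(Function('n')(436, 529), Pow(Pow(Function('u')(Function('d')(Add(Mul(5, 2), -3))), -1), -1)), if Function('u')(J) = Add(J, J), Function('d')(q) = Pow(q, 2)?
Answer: 44590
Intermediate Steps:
Function('n')(Q, x) = Add(19, Q)
Function('u')(J) = Mul(2, J)
Mul(Function('n')(436, 529), Pow(Pow(Function('u')(Function('d')(Add(Mul(5, 2), -3))), -1), -1)) = Mul(Add(19, 436), Pow(Pow(Mul(2, Pow(Add(Mul(5, 2), -3), 2)), -1), -1)) = Mul(455, Pow(Pow(Mul(2, Pow(Add(10, -3), 2)), -1), -1)) = Mul(455, Pow(Pow(Mul(2, Pow(7, 2)), -1), -1)) = Mul(455, Pow(Pow(Mul(2, 49), -1), -1)) = Mul(455, Pow(Pow(98, -1), -1)) = Mul(455, Pow(Rational(1, 98), -1)) = Mul(455, 98) = 44590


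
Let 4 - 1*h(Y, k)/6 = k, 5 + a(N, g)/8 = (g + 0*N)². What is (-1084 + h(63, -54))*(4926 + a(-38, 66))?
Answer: -29244224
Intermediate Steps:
a(N, g) = -40 + 8*g² (a(N, g) = -40 + 8*(g + 0*N)² = -40 + 8*(g + 0)² = -40 + 8*g²)
h(Y, k) = 24 - 6*k
(-1084 + h(63, -54))*(4926 + a(-38, 66)) = (-1084 + (24 - 6*(-54)))*(4926 + (-40 + 8*66²)) = (-1084 + (24 + 324))*(4926 + (-40 + 8*4356)) = (-1084 + 348)*(4926 + (-40 + 34848)) = -736*(4926 + 34808) = -736*39734 = -29244224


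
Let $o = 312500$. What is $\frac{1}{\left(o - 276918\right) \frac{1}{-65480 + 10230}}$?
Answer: $- \frac{27625}{17791} \approx -1.5528$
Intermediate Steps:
$\frac{1}{\left(o - 276918\right) \frac{1}{-65480 + 10230}} = \frac{1}{\left(312500 - 276918\right) \frac{1}{-65480 + 10230}} = \frac{1}{35582 \frac{1}{-55250}} = \frac{1}{35582 \left(- \frac{1}{55250}\right)} = \frac{1}{- \frac{17791}{27625}} = - \frac{27625}{17791}$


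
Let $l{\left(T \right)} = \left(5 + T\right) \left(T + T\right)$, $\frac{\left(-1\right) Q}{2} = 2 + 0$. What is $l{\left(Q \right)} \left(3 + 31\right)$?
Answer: $-272$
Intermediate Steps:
$Q = -4$ ($Q = - 2 \left(2 + 0\right) = \left(-2\right) 2 = -4$)
$l{\left(T \right)} = 2 T \left(5 + T\right)$ ($l{\left(T \right)} = \left(5 + T\right) 2 T = 2 T \left(5 + T\right)$)
$l{\left(Q \right)} \left(3 + 31\right) = 2 \left(-4\right) \left(5 - 4\right) \left(3 + 31\right) = 2 \left(-4\right) 1 \cdot 34 = \left(-8\right) 34 = -272$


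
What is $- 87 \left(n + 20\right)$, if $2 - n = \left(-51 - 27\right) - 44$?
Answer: $-12528$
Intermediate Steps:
$n = 124$ ($n = 2 - \left(\left(-51 - 27\right) - 44\right) = 2 - \left(-78 - 44\right) = 2 - -122 = 2 + 122 = 124$)
$- 87 \left(n + 20\right) = - 87 \left(124 + 20\right) = \left(-87\right) 144 = -12528$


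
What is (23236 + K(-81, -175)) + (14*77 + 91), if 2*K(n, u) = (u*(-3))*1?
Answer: 49335/2 ≈ 24668.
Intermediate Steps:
K(n, u) = -3*u/2 (K(n, u) = ((u*(-3))*1)/2 = (-3*u*1)/2 = (-3*u)/2 = -3*u/2)
(23236 + K(-81, -175)) + (14*77 + 91) = (23236 - 3/2*(-175)) + (14*77 + 91) = (23236 + 525/2) + (1078 + 91) = 46997/2 + 1169 = 49335/2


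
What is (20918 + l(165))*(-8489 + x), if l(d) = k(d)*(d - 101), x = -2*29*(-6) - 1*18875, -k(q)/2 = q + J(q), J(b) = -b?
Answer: -565120688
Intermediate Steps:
k(q) = 0 (k(q) = -2*(q - q) = -2*0 = 0)
x = -18527 (x = -58*(-6) - 18875 = 348 - 18875 = -18527)
l(d) = 0 (l(d) = 0*(d - 101) = 0*(-101 + d) = 0)
(20918 + l(165))*(-8489 + x) = (20918 + 0)*(-8489 - 18527) = 20918*(-27016) = -565120688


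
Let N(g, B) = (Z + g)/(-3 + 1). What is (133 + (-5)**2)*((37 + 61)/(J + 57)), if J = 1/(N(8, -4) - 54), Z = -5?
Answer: 1718724/6325 ≈ 271.73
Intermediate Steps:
N(g, B) = 5/2 - g/2 (N(g, B) = (-5 + g)/(-3 + 1) = (-5 + g)/(-2) = (-5 + g)*(-1/2) = 5/2 - g/2)
J = -2/111 (J = 1/((5/2 - 1/2*8) - 54) = 1/((5/2 - 4) - 54) = 1/(-3/2 - 54) = 1/(-111/2) = -2/111 ≈ -0.018018)
(133 + (-5)**2)*((37 + 61)/(J + 57)) = (133 + (-5)**2)*((37 + 61)/(-2/111 + 57)) = (133 + 25)*(98/(6325/111)) = 158*(98*(111/6325)) = 158*(10878/6325) = 1718724/6325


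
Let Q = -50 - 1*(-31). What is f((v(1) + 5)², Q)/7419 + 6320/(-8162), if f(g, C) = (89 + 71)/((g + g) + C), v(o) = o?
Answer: -23431720/30276939 ≈ -0.77391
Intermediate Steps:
Q = -19 (Q = -50 + 31 = -19)
f(g, C) = 160/(C + 2*g) (f(g, C) = 160/(2*g + C) = 160/(C + 2*g))
f((v(1) + 5)², Q)/7419 + 6320/(-8162) = (160/(-19 + 2*(1 + 5)²))/7419 + 6320/(-8162) = (160/(-19 + 2*6²))*(1/7419) + 6320*(-1/8162) = (160/(-19 + 2*36))*(1/7419) - 3160/4081 = (160/(-19 + 72))*(1/7419) - 3160/4081 = (160/53)*(1/7419) - 3160/4081 = 160/393207 - 3160/4081 = -23431720/30276939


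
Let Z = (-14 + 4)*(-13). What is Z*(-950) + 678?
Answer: -122822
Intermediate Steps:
Z = 130 (Z = -10*(-13) = 130)
Z*(-950) + 678 = 130*(-950) + 678 = -123500 + 678 = -122822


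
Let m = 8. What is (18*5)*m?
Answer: 720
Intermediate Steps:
(18*5)*m = (18*5)*8 = 90*8 = 720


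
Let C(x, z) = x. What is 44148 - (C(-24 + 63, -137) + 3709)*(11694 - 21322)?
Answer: 36129892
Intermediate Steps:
44148 - (C(-24 + 63, -137) + 3709)*(11694 - 21322) = 44148 - ((-24 + 63) + 3709)*(11694 - 21322) = 44148 - (39 + 3709)*(-9628) = 44148 - 3748*(-9628) = 44148 - 1*(-36085744) = 44148 + 36085744 = 36129892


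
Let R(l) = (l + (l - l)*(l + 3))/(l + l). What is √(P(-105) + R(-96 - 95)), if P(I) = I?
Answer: I*√418/2 ≈ 10.223*I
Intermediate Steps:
R(l) = ½ (R(l) = (l + 0*(3 + l))/((2*l)) = (l + 0)*(1/(2*l)) = l*(1/(2*l)) = ½)
√(P(-105) + R(-96 - 95)) = √(-105 + ½) = √(-209/2) = I*√418/2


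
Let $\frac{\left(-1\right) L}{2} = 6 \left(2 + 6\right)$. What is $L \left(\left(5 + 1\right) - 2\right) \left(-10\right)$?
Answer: $3840$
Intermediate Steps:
$L = -96$ ($L = - 2 \cdot 6 \left(2 + 6\right) = - 2 \cdot 6 \cdot 8 = \left(-2\right) 48 = -96$)
$L \left(\left(5 + 1\right) - 2\right) \left(-10\right) = - 96 \left(\left(5 + 1\right) - 2\right) \left(-10\right) = - 96 \left(6 - 2\right) \left(-10\right) = \left(-96\right) 4 \left(-10\right) = \left(-384\right) \left(-10\right) = 3840$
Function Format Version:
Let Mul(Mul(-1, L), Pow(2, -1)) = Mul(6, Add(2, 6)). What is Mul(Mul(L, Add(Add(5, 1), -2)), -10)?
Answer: 3840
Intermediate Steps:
L = -96 (L = Mul(-2, Mul(6, Add(2, 6))) = Mul(-2, Mul(6, 8)) = Mul(-2, 48) = -96)
Mul(Mul(L, Add(Add(5, 1), -2)), -10) = Mul(Mul(-96, Add(Add(5, 1), -2)), -10) = Mul(Mul(-96, Add(6, -2)), -10) = Mul(Mul(-96, 4), -10) = Mul(-384, -10) = 3840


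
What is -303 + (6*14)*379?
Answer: 31533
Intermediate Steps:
-303 + (6*14)*379 = -303 + 84*379 = -303 + 31836 = 31533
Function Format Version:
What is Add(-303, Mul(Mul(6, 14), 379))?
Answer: 31533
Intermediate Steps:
Add(-303, Mul(Mul(6, 14), 379)) = Add(-303, Mul(84, 379)) = Add(-303, 31836) = 31533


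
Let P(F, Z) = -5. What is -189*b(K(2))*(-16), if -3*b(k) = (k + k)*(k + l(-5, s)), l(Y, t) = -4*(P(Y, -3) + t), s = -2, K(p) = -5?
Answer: 231840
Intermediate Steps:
l(Y, t) = 20 - 4*t (l(Y, t) = -4*(-5 + t) = 20 - 4*t)
b(k) = -2*k*(28 + k)/3 (b(k) = -(k + k)*(k + (20 - 4*(-2)))/3 = -2*k*(k + (20 + 8))/3 = -2*k*(k + 28)/3 = -2*k*(28 + k)/3)
-189*b(K(2))*(-16) = -(-126)*(-5)*(28 - 5)*(-16) = -(-126)*(-5)*23*(-16) = -189*230/3*(-16) = -14490*(-16) = 231840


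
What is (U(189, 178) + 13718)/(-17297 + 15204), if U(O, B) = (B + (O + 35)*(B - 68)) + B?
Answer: -2978/161 ≈ -18.497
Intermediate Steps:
U(O, B) = 2*B + (-68 + B)*(35 + O) (U(O, B) = (B + (35 + O)*(-68 + B)) + B = (B + (-68 + B)*(35 + O)) + B = 2*B + (-68 + B)*(35 + O))
(U(189, 178) + 13718)/(-17297 + 15204) = ((-2380 - 68*189 + 37*178 + 178*189) + 13718)/(-17297 + 15204) = ((-2380 - 12852 + 6586 + 33642) + 13718)/(-2093) = (24996 + 13718)*(-1/2093) = 38714*(-1/2093) = -2978/161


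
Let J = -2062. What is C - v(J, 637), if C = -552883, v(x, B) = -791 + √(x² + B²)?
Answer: -552092 - √4657613 ≈ -5.5425e+5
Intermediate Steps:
v(x, B) = -791 + √(B² + x²)
C - v(J, 637) = -552883 - (-791 + √(637² + (-2062)²)) = -552883 - (-791 + √(405769 + 4251844)) = -552883 - (-791 + √4657613) = -552883 + (791 - √4657613) = -552092 - √4657613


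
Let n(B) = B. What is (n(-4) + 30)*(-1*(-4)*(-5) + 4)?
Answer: -416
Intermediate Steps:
(n(-4) + 30)*(-1*(-4)*(-5) + 4) = (-4 + 30)*(-1*(-4)*(-5) + 4) = 26*(4*(-5) + 4) = 26*(-20 + 4) = 26*(-16) = -416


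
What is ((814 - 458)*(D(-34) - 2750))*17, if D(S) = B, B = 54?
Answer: -16316192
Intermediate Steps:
D(S) = 54
((814 - 458)*(D(-34) - 2750))*17 = ((814 - 458)*(54 - 2750))*17 = (356*(-2696))*17 = -959776*17 = -16316192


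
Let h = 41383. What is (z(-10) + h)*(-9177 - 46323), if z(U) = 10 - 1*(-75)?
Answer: -2301474000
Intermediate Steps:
z(U) = 85 (z(U) = 10 + 75 = 85)
(z(-10) + h)*(-9177 - 46323) = (85 + 41383)*(-9177 - 46323) = 41468*(-55500) = -2301474000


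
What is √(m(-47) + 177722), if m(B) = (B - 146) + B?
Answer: √177482 ≈ 421.29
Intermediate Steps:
m(B) = -146 + 2*B (m(B) = (-146 + B) + B = -146 + 2*B)
√(m(-47) + 177722) = √((-146 + 2*(-47)) + 177722) = √((-146 - 94) + 177722) = √(-240 + 177722) = √177482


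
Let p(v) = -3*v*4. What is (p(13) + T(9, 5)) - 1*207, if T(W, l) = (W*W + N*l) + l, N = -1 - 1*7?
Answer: -317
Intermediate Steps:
N = -8 (N = -1 - 7 = -8)
T(W, l) = W² - 7*l (T(W, l) = (W*W - 8*l) + l = (W² - 8*l) + l = W² - 7*l)
p(v) = -12*v
(p(13) + T(9, 5)) - 1*207 = (-12*13 + (9² - 7*5)) - 1*207 = (-156 + (81 - 35)) - 207 = (-156 + 46) - 207 = -110 - 207 = -317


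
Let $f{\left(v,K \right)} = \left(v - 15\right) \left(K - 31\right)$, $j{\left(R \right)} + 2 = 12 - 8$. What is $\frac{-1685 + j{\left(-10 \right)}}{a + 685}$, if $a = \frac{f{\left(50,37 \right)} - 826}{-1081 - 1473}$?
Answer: $- \frac{2149191}{875053} \approx -2.4561$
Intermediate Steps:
$j{\left(R \right)} = 2$ ($j{\left(R \right)} = -2 + \left(12 - 8\right) = -2 + 4 = 2$)
$f{\left(v,K \right)} = \left(-31 + K\right) \left(-15 + v\right)$ ($f{\left(v,K \right)} = \left(-15 + v\right) \left(-31 + K\right) = \left(-31 + K\right) \left(-15 + v\right)$)
$a = \frac{308}{1277}$ ($a = \frac{\left(465 - 1550 - 555 + 37 \cdot 50\right) - 826}{-1081 - 1473} = \frac{\left(465 - 1550 - 555 + 1850\right) - 826}{-2554} = \left(210 - 826\right) \left(- \frac{1}{2554}\right) = \left(-616\right) \left(- \frac{1}{2554}\right) = \frac{308}{1277} \approx 0.24119$)
$\frac{-1685 + j{\left(-10 \right)}}{a + 685} = \frac{-1685 + 2}{\frac{308}{1277} + 685} = - \frac{1683}{\frac{875053}{1277}} = \left(-1683\right) \frac{1277}{875053} = - \frac{2149191}{875053}$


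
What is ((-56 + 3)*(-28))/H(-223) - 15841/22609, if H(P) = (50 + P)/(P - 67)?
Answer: 9727268747/3911357 ≈ 2486.9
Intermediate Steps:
H(P) = (50 + P)/(-67 + P)
((-56 + 3)*(-28))/H(-223) - 15841/22609 = ((-56 + 3)*(-28))/(((50 - 223)/(-67 - 223))) - 15841/22609 = (-53*(-28))/((-173/(-290))) - 15841*1/22609 = 1484/((-1/290*(-173))) - 15841/22609 = 1484/(173/290) - 15841/22609 = 1484*(290/173) - 15841/22609 = 430360/173 - 15841/22609 = 9727268747/3911357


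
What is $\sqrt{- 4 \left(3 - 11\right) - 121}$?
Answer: $i \sqrt{89} \approx 9.434 i$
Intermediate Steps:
$\sqrt{- 4 \left(3 - 11\right) - 121} = \sqrt{\left(-4\right) \left(-8\right) - 121} = \sqrt{32 - 121} = \sqrt{-89} = i \sqrt{89}$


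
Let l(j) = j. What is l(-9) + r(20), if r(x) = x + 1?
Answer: 12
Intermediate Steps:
r(x) = 1 + x
l(-9) + r(20) = -9 + (1 + 20) = -9 + 21 = 12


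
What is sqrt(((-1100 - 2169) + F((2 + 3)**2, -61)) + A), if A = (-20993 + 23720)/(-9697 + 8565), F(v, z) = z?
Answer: 3*I*sqrt(118617469)/566 ≈ 57.727*I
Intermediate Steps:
A = -2727/1132 (A = 2727/(-1132) = 2727*(-1/1132) = -2727/1132 ≈ -2.4090)
sqrt(((-1100 - 2169) + F((2 + 3)**2, -61)) + A) = sqrt(((-1100 - 2169) - 61) - 2727/1132) = sqrt((-3269 - 61) - 2727/1132) = sqrt(-3330 - 2727/1132) = sqrt(-3772287/1132) = 3*I*sqrt(118617469)/566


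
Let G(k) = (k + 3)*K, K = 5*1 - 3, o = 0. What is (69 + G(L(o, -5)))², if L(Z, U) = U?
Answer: 4225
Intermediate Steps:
K = 2 (K = 5 - 3 = 2)
G(k) = 6 + 2*k (G(k) = (k + 3)*2 = (3 + k)*2 = 6 + 2*k)
(69 + G(L(o, -5)))² = (69 + (6 + 2*(-5)))² = (69 + (6 - 10))² = (69 - 4)² = 65² = 4225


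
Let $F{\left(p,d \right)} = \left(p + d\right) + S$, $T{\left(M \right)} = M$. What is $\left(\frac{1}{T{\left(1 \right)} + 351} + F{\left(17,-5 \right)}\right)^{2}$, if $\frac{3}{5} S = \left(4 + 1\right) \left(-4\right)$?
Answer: $\frac{507375625}{1115136} \approx 454.99$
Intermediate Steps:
$S = - \frac{100}{3}$ ($S = \frac{5 \left(4 + 1\right) \left(-4\right)}{3} = \frac{5 \cdot 5 \left(-4\right)}{3} = \frac{5}{3} \left(-20\right) = - \frac{100}{3} \approx -33.333$)
$F{\left(p,d \right)} = - \frac{100}{3} + d + p$ ($F{\left(p,d \right)} = \left(p + d\right) - \frac{100}{3} = \left(d + p\right) - \frac{100}{3} = - \frac{100}{3} + d + p$)
$\left(\frac{1}{T{\left(1 \right)} + 351} + F{\left(17,-5 \right)}\right)^{2} = \left(\frac{1}{1 + 351} - \frac{64}{3}\right)^{2} = \left(\frac{1}{352} - \frac{64}{3}\right)^{2} = \left(- \frac{22525}{1056}\right)^{2} = \frac{507375625}{1115136}$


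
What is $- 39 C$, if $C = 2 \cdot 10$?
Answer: $-780$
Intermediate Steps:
$C = 20$
$- 39 C = \left(-39\right) 20 = -780$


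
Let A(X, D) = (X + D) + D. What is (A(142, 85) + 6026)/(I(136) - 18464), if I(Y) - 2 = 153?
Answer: -6338/18309 ≈ -0.34617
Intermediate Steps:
I(Y) = 155 (I(Y) = 2 + 153 = 155)
A(X, D) = X + 2*D (A(X, D) = (D + X) + D = X + 2*D)
(A(142, 85) + 6026)/(I(136) - 18464) = ((142 + 2*85) + 6026)/(155 - 18464) = ((142 + 170) + 6026)/(-18309) = (312 + 6026)*(-1/18309) = 6338*(-1/18309) = -6338/18309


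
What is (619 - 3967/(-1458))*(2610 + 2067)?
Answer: 1413185171/486 ≈ 2.9078e+6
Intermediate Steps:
(619 - 3967/(-1458))*(2610 + 2067) = (619 - 3967*(-1/1458))*4677 = (619 + 3967/1458)*4677 = (906469/1458)*4677 = 1413185171/486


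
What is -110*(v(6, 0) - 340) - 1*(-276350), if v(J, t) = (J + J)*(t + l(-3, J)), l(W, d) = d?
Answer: 305830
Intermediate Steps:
v(J, t) = 2*J*(J + t) (v(J, t) = (J + J)*(t + J) = (2*J)*(J + t) = 2*J*(J + t))
-110*(v(6, 0) - 340) - 1*(-276350) = -110*(2*6*(6 + 0) - 340) - 1*(-276350) = -110*(2*6*6 - 340) + 276350 = -110*(72 - 340) + 276350 = -110*(-268) + 276350 = 29480 + 276350 = 305830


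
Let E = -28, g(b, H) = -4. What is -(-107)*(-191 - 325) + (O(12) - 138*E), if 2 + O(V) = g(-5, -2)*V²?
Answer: -51926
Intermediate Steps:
O(V) = -2 - 4*V²
-(-107)*(-191 - 325) + (O(12) - 138*E) = -(-107)*(-191 - 325) + ((-2 - 4*12²) - 138*(-28)) = -(-107)*(-516) + ((-2 - 4*144) + 3864) = -1*55212 + ((-2 - 576) + 3864) = -55212 + (-578 + 3864) = -55212 + 3286 = -51926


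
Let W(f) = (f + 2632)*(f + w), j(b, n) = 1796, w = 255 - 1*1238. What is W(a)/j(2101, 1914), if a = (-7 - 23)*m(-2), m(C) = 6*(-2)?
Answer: -466004/449 ≈ -1037.9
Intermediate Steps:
w = -983 (w = 255 - 1238 = -983)
m(C) = -12
a = 360 (a = (-7 - 23)*(-12) = -30*(-12) = 360)
W(f) = (-983 + f)*(2632 + f) (W(f) = (f + 2632)*(f - 983) = (2632 + f)*(-983 + f) = (-983 + f)*(2632 + f))
W(a)/j(2101, 1914) = (-2587256 + 360**2 + 1649*360)/1796 = (-2587256 + 129600 + 593640)*(1/1796) = -1864016*1/1796 = -466004/449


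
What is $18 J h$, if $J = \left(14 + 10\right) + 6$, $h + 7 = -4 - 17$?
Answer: $-15120$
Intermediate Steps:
$h = -28$ ($h = -7 - 21 = -28$)
$J = 30$ ($J = 24 + 6 = 30$)
$18 J h = 18 \cdot 30 \left(-28\right) = 540 \left(-28\right) = -15120$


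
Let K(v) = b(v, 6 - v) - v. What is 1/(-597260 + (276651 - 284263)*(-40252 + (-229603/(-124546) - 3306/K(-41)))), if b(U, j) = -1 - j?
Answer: 435911/131728769951822 ≈ 3.3092e-9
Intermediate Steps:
K(v) = -7 (K(v) = (-1 - (6 - v)) - v = (-1 + (-6 + v)) - v = (-7 + v) - v = -7)
1/(-597260 + (276651 - 284263)*(-40252 + (-229603/(-124546) - 3306/K(-41)))) = 1/(-597260 + (276651 - 284263)*(-40252 + (-229603/(-124546) - 3306/(-7)))) = 1/(-597260 - 7612*(-40252 + (-229603*(-1/124546) - 3306*(-⅐)))) = 1/(-597260 - 7612*(-40252 + (229603/124546 + 3306/7))) = 1/(-597260 - 7612*(-40252 + 413356297/871822)) = 1/(-597260 - 7612*(-34679222847/871822)) = 1/(-597260 + 131989122155682/435911) = 1/(131728769951822/435911) = 435911/131728769951822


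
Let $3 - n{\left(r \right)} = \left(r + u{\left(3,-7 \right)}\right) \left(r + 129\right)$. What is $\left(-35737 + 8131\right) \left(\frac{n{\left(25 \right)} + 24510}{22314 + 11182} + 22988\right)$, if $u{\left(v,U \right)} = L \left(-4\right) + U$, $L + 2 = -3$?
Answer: $- \frac{10628651058327}{16748} \approx -6.3462 \cdot 10^{8}$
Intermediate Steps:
$L = -5$ ($L = -2 - 3 = -5$)
$u{\left(v,U \right)} = 20 + U$ ($u{\left(v,U \right)} = \left(-5\right) \left(-4\right) + U = 20 + U$)
$n{\left(r \right)} = 3 - \left(13 + r\right) \left(129 + r\right)$ ($n{\left(r \right)} = 3 - \left(r + \left(20 - 7\right)\right) \left(r + 129\right) = 3 - \left(r + 13\right) \left(129 + r\right) = 3 - \left(13 + r\right) \left(129 + r\right)$)
$\left(-35737 + 8131\right) \left(\frac{n{\left(25 \right)} + 24510}{22314 + 11182} + 22988\right) = \left(-35737 + 8131\right) \left(\frac{\left(-1674 - 25^{2} - 3550\right) + 24510}{22314 + 11182} + 22988\right) = - 27606 \left(\frac{\left(-1674 - 625 - 3550\right) + 24510}{33496} + 22988\right) = - 27606 \left(\left(\left(-1674 - 625 - 3550\right) + 24510\right) \frac{1}{33496} + 22988\right) = - 27606 \left(\left(-5849 + 24510\right) \frac{1}{33496} + 22988\right) = - 27606 \left(18661 \cdot \frac{1}{33496} + 22988\right) = - 27606 \left(\frac{18661}{33496} + 22988\right) = \left(-27606\right) \frac{770024709}{33496} = - \frac{10628651058327}{16748}$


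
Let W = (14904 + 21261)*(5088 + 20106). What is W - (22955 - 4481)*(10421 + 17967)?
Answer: 386701098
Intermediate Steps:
W = 911141010 (W = 36165*25194 = 911141010)
W - (22955 - 4481)*(10421 + 17967) = 911141010 - (22955 - 4481)*(10421 + 17967) = 911141010 - 18474*28388 = 911141010 - 1*524439912 = 911141010 - 524439912 = 386701098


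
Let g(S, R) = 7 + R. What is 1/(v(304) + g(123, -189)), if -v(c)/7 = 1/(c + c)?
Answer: -608/110663 ≈ -0.0054942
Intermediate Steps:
v(c) = -7/(2*c) (v(c) = -7/(c + c) = -7*1/(2*c) = -7/(2*c))
1/(v(304) + g(123, -189)) = 1/(-7/2/304 + (7 - 189)) = 1/(-7/2*1/304 - 182) = 1/(-7/608 - 182) = 1/(-110663/608) = -608/110663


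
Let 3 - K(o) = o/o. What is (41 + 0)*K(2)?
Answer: 82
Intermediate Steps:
K(o) = 2 (K(o) = 3 - o/o = 3 - 1*1 = 3 - 1 = 2)
(41 + 0)*K(2) = (41 + 0)*2 = 41*2 = 82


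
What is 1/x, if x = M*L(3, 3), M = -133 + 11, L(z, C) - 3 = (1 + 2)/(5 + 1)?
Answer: -1/427 ≈ -0.0023419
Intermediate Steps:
L(z, C) = 7/2 (L(z, C) = 3 + (1 + 2)/(5 + 1) = 3 + 3/6 = 3 + 3*(1/6) = 3 + 1/2 = 7/2)
M = -122
x = -427 (x = -122*7/2 = -427)
1/x = 1/(-427) = -1/427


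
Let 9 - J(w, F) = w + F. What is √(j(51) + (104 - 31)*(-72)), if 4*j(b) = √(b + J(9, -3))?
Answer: √(-21024 + 3*√6)/2 ≈ 72.486*I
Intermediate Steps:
J(w, F) = 9 - F - w (J(w, F) = 9 - (w + F) = 9 - (F + w) = 9 + (-F - w) = 9 - F - w)
j(b) = √(3 + b)/4 (j(b) = √(b + (9 - 1*(-3) - 1*9))/4 = √(b + (9 + 3 - 9))/4 = √(b + 3)/4 = √(3 + b)/4)
√(j(51) + (104 - 31)*(-72)) = √(√(3 + 51)/4 + (104 - 31)*(-72)) = √(√54/4 + 73*(-72)) = √((3*√6)/4 - 5256) = √(3*√6/4 - 5256) = √(-5256 + 3*√6/4)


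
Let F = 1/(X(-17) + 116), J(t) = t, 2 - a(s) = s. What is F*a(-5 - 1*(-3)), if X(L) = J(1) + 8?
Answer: 4/125 ≈ 0.032000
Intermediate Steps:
a(s) = 2 - s
X(L) = 9 (X(L) = 1 + 8 = 9)
F = 1/125 (F = 1/(9 + 116) = 1/125 ≈ 0.0080000)
F*a(-5 - 1*(-3)) = (2 - (-5 - 1*(-3)))/125 = (2 - (-5 + 3))/125 = (2 - 1*(-2))/125 = (2 + 2)/125 = (1/125)*4 = 4/125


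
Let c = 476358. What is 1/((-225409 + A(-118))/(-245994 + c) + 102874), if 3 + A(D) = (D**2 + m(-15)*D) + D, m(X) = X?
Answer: 57591/5924564075 ≈ 9.7207e-6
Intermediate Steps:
A(D) = -3 + D**2 - 14*D (A(D) = -3 + ((D**2 - 15*D) + D) = -3 + (D**2 - 14*D) = -3 + D**2 - 14*D)
1/((-225409 + A(-118))/(-245994 + c) + 102874) = 1/((-225409 + (-3 + (-118)**2 - 14*(-118)))/(-245994 + 476358) + 102874) = 1/((-225409 + (-3 + 13924 + 1652))/230364 + 102874) = 1/((-225409 + 15573)*(1/230364) + 102874) = 1/(-209836*1/230364 + 102874) = 1/(-52459/57591 + 102874) = 1/(5924564075/57591) = 57591/5924564075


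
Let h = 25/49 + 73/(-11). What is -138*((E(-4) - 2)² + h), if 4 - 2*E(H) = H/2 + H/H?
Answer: 874161/1078 ≈ 810.91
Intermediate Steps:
E(H) = 3/2 - H/4 (E(H) = 2 - (H/2 + H/H)/2 = 2 - (H*(½) + 1)/2 = 2 - (H/2 + 1)/2 = 2 - (1 + H/2)/2 = 2 + (-½ - H/4) = 3/2 - H/4)
h = -3302/539 (h = 25*(1/49) + 73*(-1/11) = 25/49 - 73/11 = -3302/539 ≈ -6.1262)
-138*((E(-4) - 2)² + h) = -138*(((3/2 - ¼*(-4)) - 2)² - 3302/539) = -138*(((3/2 + 1) - 2)² - 3302/539) = -138*((5/2 - 2)² - 3302/539) = -138*((½)² - 3302/539) = -138*(¼ - 3302/539) = -138*(-12669/2156) = 874161/1078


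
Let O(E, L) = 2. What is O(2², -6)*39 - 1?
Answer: 77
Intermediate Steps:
O(2², -6)*39 - 1 = 2*39 - 1 = 78 - 1 = 77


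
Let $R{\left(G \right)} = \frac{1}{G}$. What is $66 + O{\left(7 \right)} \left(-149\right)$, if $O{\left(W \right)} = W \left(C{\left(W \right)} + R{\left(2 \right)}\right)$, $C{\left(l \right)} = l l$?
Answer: $- \frac{103125}{2} \approx -51563.0$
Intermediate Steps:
$C{\left(l \right)} = l^{2}$
$O{\left(W \right)} = W \left(\frac{1}{2} + W^{2}\right)$ ($O{\left(W \right)} = W \left(W^{2} + \frac{1}{2}\right) = W \left(\frac{1}{2} + W^{2}\right)$)
$66 + O{\left(7 \right)} \left(-149\right) = 66 + \left(7^{3} + \frac{1}{2} \cdot 7\right) \left(-149\right) = 66 + \left(343 + \frac{7}{2}\right) \left(-149\right) = 66 + \frac{693}{2} \left(-149\right) = 66 - \frac{103257}{2} = - \frac{103125}{2}$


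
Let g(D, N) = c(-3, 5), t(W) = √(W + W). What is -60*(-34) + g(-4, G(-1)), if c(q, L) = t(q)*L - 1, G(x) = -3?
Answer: 2039 + 5*I*√6 ≈ 2039.0 + 12.247*I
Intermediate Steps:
t(W) = √2*√W (t(W) = √(2*W) = √2*√W)
c(q, L) = -1 + L*√2*√q (c(q, L) = (√2*√q)*L - 1 = L*√2*√q - 1 = -1 + L*√2*√q)
g(D, N) = -1 + 5*I*√6 (g(D, N) = -1 + 5*√2*√(-3) = -1 + 5*√2*(I*√3) = -1 + 5*I*√6)
-60*(-34) + g(-4, G(-1)) = -60*(-34) + (-1 + 5*I*√6) = 2040 + (-1 + 5*I*√6) = 2039 + 5*I*√6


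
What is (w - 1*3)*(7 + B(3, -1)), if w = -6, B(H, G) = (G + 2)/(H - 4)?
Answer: -54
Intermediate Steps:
B(H, G) = (2 + G)/(-4 + H)
(w - 1*3)*(7 + B(3, -1)) = (-6 - 1*3)*(7 + (2 - 1)/(-4 + 3)) = (-6 - 3)*(7 + 1/(-1)) = -9*(7 - 1*1) = -9*(7 - 1) = -9*6 = -54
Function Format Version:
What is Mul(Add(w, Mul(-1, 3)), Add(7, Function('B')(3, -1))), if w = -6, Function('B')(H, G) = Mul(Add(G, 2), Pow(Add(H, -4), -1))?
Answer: -54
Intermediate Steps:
Function('B')(H, G) = Mul(Pow(Add(-4, H), -1), Add(2, G)) (Function('B')(H, G) = Mul(Add(2, G), Pow(Add(-4, H), -1)) = Mul(Pow(Add(-4, H), -1), Add(2, G)))
Mul(Add(w, Mul(-1, 3)), Add(7, Function('B')(3, -1))) = Mul(Add(-6, Mul(-1, 3)), Add(7, Mul(Pow(Add(-4, 3), -1), Add(2, -1)))) = Mul(Add(-6, -3), Add(7, Mul(Pow(-1, -1), 1))) = Mul(-9, Add(7, Mul(-1, 1))) = Mul(-9, Add(7, -1)) = Mul(-9, 6) = -54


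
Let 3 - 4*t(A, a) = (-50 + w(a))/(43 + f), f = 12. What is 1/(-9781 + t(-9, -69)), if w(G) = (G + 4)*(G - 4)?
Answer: -22/215635 ≈ -0.00010202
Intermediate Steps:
w(G) = (-4 + G)*(4 + G) (w(G) = (4 + G)*(-4 + G) = (-4 + G)*(4 + G))
t(A, a) = 21/20 - a²/220 (t(A, a) = ¾ - (-50 + (-16 + a²))/(4*(43 + 12)) = ¾ - (-66 + a²)/(4*55) = ¾ - (-6/5 + a²/55)/4 = ¾ + (3/10 - a²/220) = 21/20 - a²/220)
1/(-9781 + t(-9, -69)) = 1/(-9781 + (21/20 - 1/220*(-69)²)) = 1/(-9781 + (21/20 - 1/220*4761)) = 1/(-9781 + (21/20 - 4761/220)) = 1/(-9781 - 453/22) = 1/(-215635/22) = -22/215635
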